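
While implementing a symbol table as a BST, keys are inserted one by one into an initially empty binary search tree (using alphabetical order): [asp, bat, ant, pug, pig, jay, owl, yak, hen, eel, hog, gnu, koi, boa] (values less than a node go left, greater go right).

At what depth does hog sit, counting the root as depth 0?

Insert asp: tree is empty, so asp becomes the root.
Insert bat: bat > asp → go right. Place as right child of asp.
Insert ant: ant < asp → go left. Place as left child of asp.
Insert pug: pug > asp → go right; pug > bat → go right. Place as right child of bat.
Insert pig: pig > asp → go right; pig > bat → go right; pig < pug → go left. Place as left child of pug.
Insert jay: jay > asp → go right; jay > bat → go right; jay < pug → go left; jay < pig → go left. Place as left child of pig.
Insert owl: owl > asp → go right; owl > bat → go right; owl < pug → go left; owl < pig → go left; owl > jay → go right. Place as right child of jay.
Insert yak: yak > asp → go right; yak > bat → go right; yak > pug → go right. Place as right child of pug.
Insert hen: hen > asp → go right; hen > bat → go right; hen < pug → go left; hen < pig → go left; hen < jay → go left. Place as left child of jay.
Insert eel: eel > asp → go right; eel > bat → go right; eel < pug → go left; eel < pig → go left; eel < jay → go left; eel < hen → go left. Place as left child of hen.
Insert hog: hog > asp → go right; hog > bat → go right; hog < pug → go left; hog < pig → go left; hog < jay → go left; hog > hen → go right. Place as right child of hen.
Insert gnu: gnu > asp → go right; gnu > bat → go right; gnu < pug → go left; gnu < pig → go left; gnu < jay → go left; gnu < hen → go left; gnu > eel → go right. Place as right child of eel.
Insert koi: koi > asp → go right; koi > bat → go right; koi < pug → go left; koi < pig → go left; koi > jay → go right; koi < owl → go left. Place as left child of owl.
Insert boa: boa > asp → go right; boa > bat → go right; boa < pug → go left; boa < pig → go left; boa < jay → go left; boa < hen → go left; boa < eel → go left. Place as left child of eel.

Path to hog: asp → bat → pug → pig → jay → hen → hog, which is 6 edges.

6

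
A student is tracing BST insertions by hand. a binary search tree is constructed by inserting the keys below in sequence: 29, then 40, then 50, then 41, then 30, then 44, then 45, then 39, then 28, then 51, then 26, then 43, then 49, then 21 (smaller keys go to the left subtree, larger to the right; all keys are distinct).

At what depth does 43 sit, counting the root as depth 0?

Insert 29: tree is empty, so 29 becomes the root.
Insert 40: 40 > 29 → go right. Place as right child of 29.
Insert 50: 50 > 29 → go right; 50 > 40 → go right. Place as right child of 40.
Insert 41: 41 > 29 → go right; 41 > 40 → go right; 41 < 50 → go left. Place as left child of 50.
Insert 30: 30 > 29 → go right; 30 < 40 → go left. Place as left child of 40.
Insert 44: 44 > 29 → go right; 44 > 40 → go right; 44 < 50 → go left; 44 > 41 → go right. Place as right child of 41.
Insert 45: 45 > 29 → go right; 45 > 40 → go right; 45 < 50 → go left; 45 > 41 → go right; 45 > 44 → go right. Place as right child of 44.
Insert 39: 39 > 29 → go right; 39 < 40 → go left; 39 > 30 → go right. Place as right child of 30.
Insert 28: 28 < 29 → go left. Place as left child of 29.
Insert 51: 51 > 29 → go right; 51 > 40 → go right; 51 > 50 → go right. Place as right child of 50.
Insert 26: 26 < 29 → go left; 26 < 28 → go left. Place as left child of 28.
Insert 43: 43 > 29 → go right; 43 > 40 → go right; 43 < 50 → go left; 43 > 41 → go right; 43 < 44 → go left. Place as left child of 44.
Insert 49: 49 > 29 → go right; 49 > 40 → go right; 49 < 50 → go left; 49 > 41 → go right; 49 > 44 → go right; 49 > 45 → go right. Place as right child of 45.
Insert 21: 21 < 29 → go left; 21 < 28 → go left; 21 < 26 → go left. Place as left child of 26.

Path to 43: 29 → 40 → 50 → 41 → 44 → 43, which is 5 edges.

5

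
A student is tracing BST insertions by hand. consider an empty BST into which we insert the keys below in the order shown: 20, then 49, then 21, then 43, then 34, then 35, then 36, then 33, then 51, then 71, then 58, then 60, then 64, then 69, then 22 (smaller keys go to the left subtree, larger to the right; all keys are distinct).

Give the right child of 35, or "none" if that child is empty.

20: root
49: right child of 20 (depth 1)
21: left child of 49 (depth 2)
43: right child of 21 (depth 3)
34: left child of 43 (depth 4)
35: right child of 34 (depth 5)
36: right child of 35 (depth 6)
33: left child of 34 (depth 5)
51: right child of 49 (depth 2)
71: right child of 51 (depth 3)
58: left child of 71 (depth 4)
60: right child of 58 (depth 5)
64: right child of 60 (depth 6)
69: right child of 64 (depth 7)
22: left child of 33 (depth 6)

36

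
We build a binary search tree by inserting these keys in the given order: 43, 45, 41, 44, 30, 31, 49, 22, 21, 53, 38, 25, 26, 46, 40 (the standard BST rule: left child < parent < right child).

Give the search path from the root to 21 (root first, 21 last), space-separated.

43: root
45: right child of 43 (depth 1)
41: left child of 43 (depth 1)
44: left child of 45 (depth 2)
30: left child of 41 (depth 2)
31: right child of 30 (depth 3)
49: right child of 45 (depth 2)
22: left child of 30 (depth 3)
21: left child of 22 (depth 4)
53: right child of 49 (depth 3)
38: right child of 31 (depth 4)
25: right child of 22 (depth 4)
26: right child of 25 (depth 5)
46: left child of 49 (depth 3)
40: right child of 38 (depth 5)

43 41 30 22 21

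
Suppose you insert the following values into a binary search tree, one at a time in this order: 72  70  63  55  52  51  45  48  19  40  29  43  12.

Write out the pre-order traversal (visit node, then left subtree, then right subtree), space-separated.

72: root
70: left child of 72 (depth 1)
63: left child of 70 (depth 2)
55: left child of 63 (depth 3)
52: left child of 55 (depth 4)
51: left child of 52 (depth 5)
45: left child of 51 (depth 6)
48: right child of 45 (depth 7)
19: left child of 45 (depth 7)
40: right child of 19 (depth 8)
29: left child of 40 (depth 9)
43: right child of 40 (depth 9)
12: left child of 19 (depth 8)

72 70 63 55 52 51 45 19 12 40 29 43 48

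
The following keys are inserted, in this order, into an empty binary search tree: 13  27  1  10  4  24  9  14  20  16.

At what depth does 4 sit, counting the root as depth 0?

13: root
27: right child of 13 (depth 1)
1: left child of 13 (depth 1)
10: right child of 1 (depth 2)
4: left child of 10 (depth 3)
24: left child of 27 (depth 2)
9: right child of 4 (depth 4)
14: left child of 24 (depth 3)
20: right child of 14 (depth 4)
16: left child of 20 (depth 5)

Path to 4: 13 → 1 → 10 → 4, which is 3 edges.

3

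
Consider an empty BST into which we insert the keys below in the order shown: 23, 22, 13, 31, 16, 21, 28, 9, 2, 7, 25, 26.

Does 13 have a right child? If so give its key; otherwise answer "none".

16

Resulting structure (node: left, right):
  23: L=22, R=31
  22: L=13, R=–
  13: L=9, R=16
  31: L=28, R=–
  16: L=–, R=21
  21: L=–, R=–
  28: L=25, R=–
  9: L=2, R=–
  2: L=–, R=7
  7: L=–, R=–
  25: L=–, R=26
  26: L=–, R=–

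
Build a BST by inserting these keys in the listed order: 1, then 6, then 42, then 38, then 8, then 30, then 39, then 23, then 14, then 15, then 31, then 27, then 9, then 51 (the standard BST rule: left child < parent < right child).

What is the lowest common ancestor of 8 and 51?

42

1: root
6: right child of 1 (depth 1)
42: right child of 6 (depth 2)
38: left child of 42 (depth 3)
8: left child of 38 (depth 4)
30: right child of 8 (depth 5)
39: right child of 38 (depth 4)
23: left child of 30 (depth 6)
14: left child of 23 (depth 7)
15: right child of 14 (depth 8)
31: right child of 30 (depth 6)
27: right child of 23 (depth 7)
9: left child of 14 (depth 8)
51: right child of 42 (depth 3)

Path to 8: 1 → 6 → 42 → 38 → 8
Path to 51: 1 → 6 → 42 → 51
The paths share a prefix ending at 42, then split left and right.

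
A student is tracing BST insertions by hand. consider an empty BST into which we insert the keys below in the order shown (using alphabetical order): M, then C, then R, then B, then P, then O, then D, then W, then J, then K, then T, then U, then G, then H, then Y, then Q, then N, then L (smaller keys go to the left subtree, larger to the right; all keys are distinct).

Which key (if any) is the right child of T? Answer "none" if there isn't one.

U

Resulting structure (node: left, right):
  M: L=C, R=R
  C: L=B, R=D
  R: L=P, R=W
  B: L=–, R=–
  P: L=O, R=Q
  O: L=N, R=–
  D: L=–, R=J
  W: L=T, R=Y
  J: L=G, R=K
  K: L=–, R=L
  T: L=–, R=U
  U: L=–, R=–
  G: L=–, R=H
  H: L=–, R=–
  Y: L=–, R=–
  Q: L=–, R=–
  N: L=–, R=–
  L: L=–, R=–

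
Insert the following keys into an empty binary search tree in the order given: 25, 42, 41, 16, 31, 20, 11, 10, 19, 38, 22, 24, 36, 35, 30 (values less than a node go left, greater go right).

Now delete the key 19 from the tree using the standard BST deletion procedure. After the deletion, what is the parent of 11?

16

Resulting structure (node: left, right):
  25: L=16, R=42
  42: L=41, R=–
  41: L=31, R=–
  16: L=11, R=20
  31: L=30, R=38
  20: L=19, R=22
  11: L=10, R=–
  10: L=–, R=–
  19: L=–, R=–
  38: L=36, R=–
  22: L=–, R=24
  24: L=–, R=–
  36: L=35, R=–
  35: L=–, R=–
  30: L=–, R=–

Delete 19 (at most one child — splice it out).
After deletion, 11's parent is 16.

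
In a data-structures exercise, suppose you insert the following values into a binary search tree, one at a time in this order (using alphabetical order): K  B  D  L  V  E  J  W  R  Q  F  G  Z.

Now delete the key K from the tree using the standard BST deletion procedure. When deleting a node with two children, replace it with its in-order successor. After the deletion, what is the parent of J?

Insert K: tree is empty, so K becomes the root.
Insert B: B < K → go left. Place as left child of K.
Insert D: D < K → go left; D > B → go right. Place as right child of B.
Insert L: L > K → go right. Place as right child of K.
Insert V: V > K → go right; V > L → go right. Place as right child of L.
Insert E: E < K → go left; E > B → go right; E > D → go right. Place as right child of D.
Insert J: J < K → go left; J > B → go right; J > D → go right; J > E → go right. Place as right child of E.
Insert W: W > K → go right; W > L → go right; W > V → go right. Place as right child of V.
Insert R: R > K → go right; R > L → go right; R < V → go left. Place as left child of V.
Insert Q: Q > K → go right; Q > L → go right; Q < V → go left; Q < R → go left. Place as left child of R.
Insert F: F < K → go left; F > B → go right; F > D → go right; F > E → go right; F < J → go left. Place as left child of J.
Insert G: G < K → go left; G > B → go right; G > D → go right; G > E → go right; G < J → go left; G > F → go right. Place as right child of F.
Insert Z: Z > K → go right; Z > L → go right; Z > V → go right; Z > W → go right. Place as right child of W.

Delete K (two children — replace with in-order successor).
After deletion, J's parent is E.

E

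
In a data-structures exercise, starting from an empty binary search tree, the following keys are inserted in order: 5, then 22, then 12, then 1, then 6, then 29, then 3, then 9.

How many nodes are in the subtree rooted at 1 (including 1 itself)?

Resulting structure (node: left, right):
  5: L=1, R=22
  22: L=12, R=29
  12: L=6, R=–
  1: L=–, R=3
  6: L=–, R=9
  29: L=–, R=–
  3: L=–, R=–
  9: L=–, R=–

Subtree rooted at 1 contains: 1, 3 — 2 nodes.

2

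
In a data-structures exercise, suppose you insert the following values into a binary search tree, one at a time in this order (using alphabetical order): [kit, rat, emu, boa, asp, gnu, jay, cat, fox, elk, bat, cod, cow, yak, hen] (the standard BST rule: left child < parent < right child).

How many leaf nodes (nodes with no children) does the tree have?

kit: root
rat: right child of kit (depth 1)
emu: left child of kit (depth 1)
boa: left child of emu (depth 2)
asp: left child of boa (depth 3)
gnu: right child of emu (depth 2)
jay: right child of gnu (depth 3)
cat: right child of boa (depth 3)
fox: left child of gnu (depth 3)
elk: right child of cat (depth 4)
bat: right child of asp (depth 4)
cod: left child of elk (depth 5)
cow: right child of cod (depth 6)
yak: right child of rat (depth 2)
hen: left child of jay (depth 4)

Leaves: bat, cow, fox, hen, yak — 5 in total.

5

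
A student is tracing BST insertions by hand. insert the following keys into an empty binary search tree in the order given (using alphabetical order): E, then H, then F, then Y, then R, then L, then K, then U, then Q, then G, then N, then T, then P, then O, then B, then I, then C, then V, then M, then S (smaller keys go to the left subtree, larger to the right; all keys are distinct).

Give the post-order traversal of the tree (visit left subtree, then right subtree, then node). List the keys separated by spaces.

Insert E: tree is empty, so E becomes the root.
Insert H: H > E → go right. Place as right child of E.
Insert F: F > E → go right; F < H → go left. Place as left child of H.
Insert Y: Y > E → go right; Y > H → go right. Place as right child of H.
Insert R: R > E → go right; R > H → go right; R < Y → go left. Place as left child of Y.
Insert L: L > E → go right; L > H → go right; L < Y → go left; L < R → go left. Place as left child of R.
Insert K: K > E → go right; K > H → go right; K < Y → go left; K < R → go left; K < L → go left. Place as left child of L.
Insert U: U > E → go right; U > H → go right; U < Y → go left; U > R → go right. Place as right child of R.
Insert Q: Q > E → go right; Q > H → go right; Q < Y → go left; Q < R → go left; Q > L → go right. Place as right child of L.
Insert G: G > E → go right; G < H → go left; G > F → go right. Place as right child of F.
Insert N: N > E → go right; N > H → go right; N < Y → go left; N < R → go left; N > L → go right; N < Q → go left. Place as left child of Q.
Insert T: T > E → go right; T > H → go right; T < Y → go left; T > R → go right; T < U → go left. Place as left child of U.
Insert P: P > E → go right; P > H → go right; P < Y → go left; P < R → go left; P > L → go right; P < Q → go left; P > N → go right. Place as right child of N.
Insert O: O > E → go right; O > H → go right; O < Y → go left; O < R → go left; O > L → go right; O < Q → go left; O > N → go right; O < P → go left. Place as left child of P.
Insert B: B < E → go left. Place as left child of E.
Insert I: I > E → go right; I > H → go right; I < Y → go left; I < R → go left; I < L → go left; I < K → go left. Place as left child of K.
Insert C: C < E → go left; C > B → go right. Place as right child of B.
Insert V: V > E → go right; V > H → go right; V < Y → go left; V > R → go right; V > U → go right. Place as right child of U.
Insert M: M > E → go right; M > H → go right; M < Y → go left; M < R → go left; M > L → go right; M < Q → go left; M < N → go left. Place as left child of N.
Insert S: S > E → go right; S > H → go right; S < Y → go left; S > R → go right; S < U → go left; S < T → go left. Place as left child of T.

C B G F I K M O P N Q L S T V U R Y H E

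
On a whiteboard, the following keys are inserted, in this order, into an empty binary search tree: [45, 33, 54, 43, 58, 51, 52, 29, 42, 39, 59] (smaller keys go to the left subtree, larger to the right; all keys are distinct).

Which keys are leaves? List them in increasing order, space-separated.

29 39 52 59

Resulting structure (node: left, right):
  45: L=33, R=54
  33: L=29, R=43
  54: L=51, R=58
  43: L=42, R=–
  58: L=–, R=59
  51: L=–, R=52
  52: L=–, R=–
  29: L=–, R=–
  42: L=39, R=–
  39: L=–, R=–
  59: L=–, R=–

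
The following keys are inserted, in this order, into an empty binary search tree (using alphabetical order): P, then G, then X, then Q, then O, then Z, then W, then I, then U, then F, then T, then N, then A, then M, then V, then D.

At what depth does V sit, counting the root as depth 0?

5

Insert P: tree is empty, so P becomes the root.
Insert G: G < P → go left. Place as left child of P.
Insert X: X > P → go right. Place as right child of P.
Insert Q: Q > P → go right; Q < X → go left. Place as left child of X.
Insert O: O < P → go left; O > G → go right. Place as right child of G.
Insert Z: Z > P → go right; Z > X → go right. Place as right child of X.
Insert W: W > P → go right; W < X → go left; W > Q → go right. Place as right child of Q.
Insert I: I < P → go left; I > G → go right; I < O → go left. Place as left child of O.
Insert U: U > P → go right; U < X → go left; U > Q → go right; U < W → go left. Place as left child of W.
Insert F: F < P → go left; F < G → go left. Place as left child of G.
Insert T: T > P → go right; T < X → go left; T > Q → go right; T < W → go left; T < U → go left. Place as left child of U.
Insert N: N < P → go left; N > G → go right; N < O → go left; N > I → go right. Place as right child of I.
Insert A: A < P → go left; A < G → go left; A < F → go left. Place as left child of F.
Insert M: M < P → go left; M > G → go right; M < O → go left; M > I → go right; M < N → go left. Place as left child of N.
Insert V: V > P → go right; V < X → go left; V > Q → go right; V < W → go left; V > U → go right. Place as right child of U.
Insert D: D < P → go left; D < G → go left; D < F → go left; D > A → go right. Place as right child of A.

Path to V: P → X → Q → W → U → V, which is 5 edges.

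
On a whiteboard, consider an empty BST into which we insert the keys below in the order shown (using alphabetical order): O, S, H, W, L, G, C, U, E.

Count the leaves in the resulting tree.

O: root
S: right child of O (depth 1)
H: left child of O (depth 1)
W: right child of S (depth 2)
L: right child of H (depth 2)
G: left child of H (depth 2)
C: left child of G (depth 3)
U: left child of W (depth 3)
E: right child of C (depth 4)

Leaves: E, L, U — 3 in total.

3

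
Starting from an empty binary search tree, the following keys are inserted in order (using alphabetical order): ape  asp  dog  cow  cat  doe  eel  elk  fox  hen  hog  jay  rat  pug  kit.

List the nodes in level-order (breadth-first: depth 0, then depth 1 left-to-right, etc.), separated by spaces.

ape: root
asp: right child of ape (depth 1)
dog: right child of asp (depth 2)
cow: left child of dog (depth 3)
cat: left child of cow (depth 4)
doe: right child of cow (depth 4)
eel: right child of dog (depth 3)
elk: right child of eel (depth 4)
fox: right child of elk (depth 5)
hen: right child of fox (depth 6)
hog: right child of hen (depth 7)
jay: right child of hog (depth 8)
rat: right child of jay (depth 9)
pug: left child of rat (depth 10)
kit: left child of pug (depth 11)

ape asp dog cow eel cat doe elk fox hen hog jay rat pug kit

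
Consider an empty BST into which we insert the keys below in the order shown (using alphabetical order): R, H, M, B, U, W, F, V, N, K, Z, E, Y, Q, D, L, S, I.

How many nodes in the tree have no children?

Insert R: tree is empty, so R becomes the root.
Insert H: H < R → go left. Place as left child of R.
Insert M: M < R → go left; M > H → go right. Place as right child of H.
Insert B: B < R → go left; B < H → go left. Place as left child of H.
Insert U: U > R → go right. Place as right child of R.
Insert W: W > R → go right; W > U → go right. Place as right child of U.
Insert F: F < R → go left; F < H → go left; F > B → go right. Place as right child of B.
Insert V: V > R → go right; V > U → go right; V < W → go left. Place as left child of W.
Insert N: N < R → go left; N > H → go right; N > M → go right. Place as right child of M.
Insert K: K < R → go left; K > H → go right; K < M → go left. Place as left child of M.
Insert Z: Z > R → go right; Z > U → go right; Z > W → go right. Place as right child of W.
Insert E: E < R → go left; E < H → go left; E > B → go right; E < F → go left. Place as left child of F.
Insert Y: Y > R → go right; Y > U → go right; Y > W → go right; Y < Z → go left. Place as left child of Z.
Insert Q: Q < R → go left; Q > H → go right; Q > M → go right; Q > N → go right. Place as right child of N.
Insert D: D < R → go left; D < H → go left; D > B → go right; D < F → go left; D < E → go left. Place as left child of E.
Insert L: L < R → go left; L > H → go right; L < M → go left; L > K → go right. Place as right child of K.
Insert S: S > R → go right; S < U → go left. Place as left child of U.
Insert I: I < R → go left; I > H → go right; I < M → go left; I < K → go left. Place as left child of K.

Leaves: D, I, L, Q, S, V, Y — 7 in total.

7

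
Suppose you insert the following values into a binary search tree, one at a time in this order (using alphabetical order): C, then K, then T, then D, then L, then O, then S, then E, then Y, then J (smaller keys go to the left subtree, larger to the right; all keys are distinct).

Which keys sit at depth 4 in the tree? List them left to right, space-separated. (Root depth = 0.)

Resulting structure (node: left, right):
  C: L=–, R=K
  K: L=D, R=T
  T: L=L, R=Y
  D: L=–, R=E
  L: L=–, R=O
  O: L=–, R=S
  S: L=–, R=–
  E: L=–, R=J
  Y: L=–, R=–
  J: L=–, R=–

J O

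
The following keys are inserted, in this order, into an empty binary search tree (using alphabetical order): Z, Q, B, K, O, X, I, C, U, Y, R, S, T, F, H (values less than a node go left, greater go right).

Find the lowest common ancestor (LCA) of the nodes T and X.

X

Insert Z: tree is empty, so Z becomes the root.
Insert Q: Q < Z → go left. Place as left child of Z.
Insert B: B < Z → go left; B < Q → go left. Place as left child of Q.
Insert K: K < Z → go left; K < Q → go left; K > B → go right. Place as right child of B.
Insert O: O < Z → go left; O < Q → go left; O > B → go right; O > K → go right. Place as right child of K.
Insert X: X < Z → go left; X > Q → go right. Place as right child of Q.
Insert I: I < Z → go left; I < Q → go left; I > B → go right; I < K → go left. Place as left child of K.
Insert C: C < Z → go left; C < Q → go left; C > B → go right; C < K → go left; C < I → go left. Place as left child of I.
Insert U: U < Z → go left; U > Q → go right; U < X → go left. Place as left child of X.
Insert Y: Y < Z → go left; Y > Q → go right; Y > X → go right. Place as right child of X.
Insert R: R < Z → go left; R > Q → go right; R < X → go left; R < U → go left. Place as left child of U.
Insert S: S < Z → go left; S > Q → go right; S < X → go left; S < U → go left; S > R → go right. Place as right child of R.
Insert T: T < Z → go left; T > Q → go right; T < X → go left; T < U → go left; T > R → go right; T > S → go right. Place as right child of S.
Insert F: F < Z → go left; F < Q → go left; F > B → go right; F < K → go left; F < I → go left; F > C → go right. Place as right child of C.
Insert H: H < Z → go left; H < Q → go left; H > B → go right; H < K → go left; H < I → go left; H > C → go right; H > F → go right. Place as right child of F.

Path to T: Z → Q → X → U → R → S → T
Path to X: Z → Q → X
X lies on both paths and is an ancestor of the other node.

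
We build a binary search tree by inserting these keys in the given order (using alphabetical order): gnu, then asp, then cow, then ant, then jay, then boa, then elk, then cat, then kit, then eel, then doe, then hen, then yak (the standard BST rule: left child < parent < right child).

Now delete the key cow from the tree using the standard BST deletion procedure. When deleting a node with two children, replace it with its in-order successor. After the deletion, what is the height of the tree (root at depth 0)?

4

Insert gnu: tree is empty, so gnu becomes the root.
Insert asp: asp < gnu → go left. Place as left child of gnu.
Insert cow: cow < gnu → go left; cow > asp → go right. Place as right child of asp.
Insert ant: ant < gnu → go left; ant < asp → go left. Place as left child of asp.
Insert jay: jay > gnu → go right. Place as right child of gnu.
Insert boa: boa < gnu → go left; boa > asp → go right; boa < cow → go left. Place as left child of cow.
Insert elk: elk < gnu → go left; elk > asp → go right; elk > cow → go right. Place as right child of cow.
Insert cat: cat < gnu → go left; cat > asp → go right; cat < cow → go left; cat > boa → go right. Place as right child of boa.
Insert kit: kit > gnu → go right; kit > jay → go right. Place as right child of jay.
Insert eel: eel < gnu → go left; eel > asp → go right; eel > cow → go right; eel < elk → go left. Place as left child of elk.
Insert doe: doe < gnu → go left; doe > asp → go right; doe > cow → go right; doe < elk → go left; doe < eel → go left. Place as left child of eel.
Insert hen: hen > gnu → go right; hen < jay → go left. Place as left child of jay.
Insert yak: yak > gnu → go right; yak > jay → go right; yak > kit → go right. Place as right child of kit.

Delete cow (two children — replace with in-order successor).
After deletion, deepest node is cat at depth 4.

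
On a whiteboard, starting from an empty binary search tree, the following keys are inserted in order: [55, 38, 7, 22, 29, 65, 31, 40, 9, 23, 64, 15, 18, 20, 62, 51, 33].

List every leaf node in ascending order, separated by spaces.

20 23 33 51 62

Resulting structure (node: left, right):
  55: L=38, R=65
  38: L=7, R=40
  7: L=–, R=22
  22: L=9, R=29
  29: L=23, R=31
  65: L=64, R=–
  31: L=–, R=33
  40: L=–, R=51
  9: L=–, R=15
  23: L=–, R=–
  64: L=62, R=–
  15: L=–, R=18
  18: L=–, R=20
  20: L=–, R=–
  62: L=–, R=–
  51: L=–, R=–
  33: L=–, R=–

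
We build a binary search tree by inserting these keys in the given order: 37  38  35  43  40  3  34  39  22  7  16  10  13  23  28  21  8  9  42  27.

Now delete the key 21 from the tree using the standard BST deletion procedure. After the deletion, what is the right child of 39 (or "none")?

Insert 37: tree is empty, so 37 becomes the root.
Insert 38: 38 > 37 → go right. Place as right child of 37.
Insert 35: 35 < 37 → go left. Place as left child of 37.
Insert 43: 43 > 37 → go right; 43 > 38 → go right. Place as right child of 38.
Insert 40: 40 > 37 → go right; 40 > 38 → go right; 40 < 43 → go left. Place as left child of 43.
Insert 3: 3 < 37 → go left; 3 < 35 → go left. Place as left child of 35.
Insert 34: 34 < 37 → go left; 34 < 35 → go left; 34 > 3 → go right. Place as right child of 3.
Insert 39: 39 > 37 → go right; 39 > 38 → go right; 39 < 43 → go left; 39 < 40 → go left. Place as left child of 40.
Insert 22: 22 < 37 → go left; 22 < 35 → go left; 22 > 3 → go right; 22 < 34 → go left. Place as left child of 34.
Insert 7: 7 < 37 → go left; 7 < 35 → go left; 7 > 3 → go right; 7 < 34 → go left; 7 < 22 → go left. Place as left child of 22.
Insert 16: 16 < 37 → go left; 16 < 35 → go left; 16 > 3 → go right; 16 < 34 → go left; 16 < 22 → go left; 16 > 7 → go right. Place as right child of 7.
Insert 10: 10 < 37 → go left; 10 < 35 → go left; 10 > 3 → go right; 10 < 34 → go left; 10 < 22 → go left; 10 > 7 → go right; 10 < 16 → go left. Place as left child of 16.
Insert 13: 13 < 37 → go left; 13 < 35 → go left; 13 > 3 → go right; 13 < 34 → go left; 13 < 22 → go left; 13 > 7 → go right; 13 < 16 → go left; 13 > 10 → go right. Place as right child of 10.
Insert 23: 23 < 37 → go left; 23 < 35 → go left; 23 > 3 → go right; 23 < 34 → go left; 23 > 22 → go right. Place as right child of 22.
Insert 28: 28 < 37 → go left; 28 < 35 → go left; 28 > 3 → go right; 28 < 34 → go left; 28 > 22 → go right; 28 > 23 → go right. Place as right child of 23.
Insert 21: 21 < 37 → go left; 21 < 35 → go left; 21 > 3 → go right; 21 < 34 → go left; 21 < 22 → go left; 21 > 7 → go right; 21 > 16 → go right. Place as right child of 16.
Insert 8: 8 < 37 → go left; 8 < 35 → go left; 8 > 3 → go right; 8 < 34 → go left; 8 < 22 → go left; 8 > 7 → go right; 8 < 16 → go left; 8 < 10 → go left. Place as left child of 10.
Insert 9: 9 < 37 → go left; 9 < 35 → go left; 9 > 3 → go right; 9 < 34 → go left; 9 < 22 → go left; 9 > 7 → go right; 9 < 16 → go left; 9 < 10 → go left; 9 > 8 → go right. Place as right child of 8.
Insert 42: 42 > 37 → go right; 42 > 38 → go right; 42 < 43 → go left; 42 > 40 → go right. Place as right child of 40.
Insert 27: 27 < 37 → go left; 27 < 35 → go left; 27 > 3 → go right; 27 < 34 → go left; 27 > 22 → go right; 27 > 23 → go right; 27 < 28 → go left. Place as left child of 28.

Delete 21 (at most one child — splice it out).
After deletion, 39's right child: none.

none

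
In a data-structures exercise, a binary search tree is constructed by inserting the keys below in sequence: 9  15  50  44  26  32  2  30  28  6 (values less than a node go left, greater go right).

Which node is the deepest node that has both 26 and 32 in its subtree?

26

9: root
15: right child of 9 (depth 1)
50: right child of 15 (depth 2)
44: left child of 50 (depth 3)
26: left child of 44 (depth 4)
32: right child of 26 (depth 5)
2: left child of 9 (depth 1)
30: left child of 32 (depth 6)
28: left child of 30 (depth 7)
6: right child of 2 (depth 2)

Path to 26: 9 → 15 → 50 → 44 → 26
Path to 32: 9 → 15 → 50 → 44 → 26 → 32
26 lies on both paths and is an ancestor of the other node.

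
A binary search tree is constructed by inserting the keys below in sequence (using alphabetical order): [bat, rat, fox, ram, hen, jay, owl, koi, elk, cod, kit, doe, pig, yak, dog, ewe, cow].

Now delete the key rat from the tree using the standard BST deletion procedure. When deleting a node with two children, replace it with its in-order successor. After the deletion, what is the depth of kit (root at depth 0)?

8

Resulting structure (node: left, right):
  bat: L=–, R=rat
  rat: L=fox, R=yak
  fox: L=elk, R=ram
  ram: L=hen, R=–
  hen: L=–, R=jay
  jay: L=–, R=owl
  owl: L=koi, R=pig
  koi: L=kit, R=–
  elk: L=cod, R=ewe
  cod: L=–, R=doe
  kit: L=–, R=–
  doe: L=cow, R=dog
  pig: L=–, R=–
  yak: L=–, R=–
  dog: L=–, R=–
  ewe: L=–, R=–
  cow: L=–, R=–

Delete rat (two children — replace with in-order successor).
After deletion, path to kit: bat → yak → fox → ram → hen → jay → owl → koi → kit.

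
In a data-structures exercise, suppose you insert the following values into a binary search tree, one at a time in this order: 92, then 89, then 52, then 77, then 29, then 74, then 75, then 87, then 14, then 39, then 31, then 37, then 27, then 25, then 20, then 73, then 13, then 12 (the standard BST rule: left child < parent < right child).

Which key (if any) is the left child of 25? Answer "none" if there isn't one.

Insert 92: tree is empty, so 92 becomes the root.
Insert 89: 89 < 92 → go left. Place as left child of 92.
Insert 52: 52 < 92 → go left; 52 < 89 → go left. Place as left child of 89.
Insert 77: 77 < 92 → go left; 77 < 89 → go left; 77 > 52 → go right. Place as right child of 52.
Insert 29: 29 < 92 → go left; 29 < 89 → go left; 29 < 52 → go left. Place as left child of 52.
Insert 74: 74 < 92 → go left; 74 < 89 → go left; 74 > 52 → go right; 74 < 77 → go left. Place as left child of 77.
Insert 75: 75 < 92 → go left; 75 < 89 → go left; 75 > 52 → go right; 75 < 77 → go left; 75 > 74 → go right. Place as right child of 74.
Insert 87: 87 < 92 → go left; 87 < 89 → go left; 87 > 52 → go right; 87 > 77 → go right. Place as right child of 77.
Insert 14: 14 < 92 → go left; 14 < 89 → go left; 14 < 52 → go left; 14 < 29 → go left. Place as left child of 29.
Insert 39: 39 < 92 → go left; 39 < 89 → go left; 39 < 52 → go left; 39 > 29 → go right. Place as right child of 29.
Insert 31: 31 < 92 → go left; 31 < 89 → go left; 31 < 52 → go left; 31 > 29 → go right; 31 < 39 → go left. Place as left child of 39.
Insert 37: 37 < 92 → go left; 37 < 89 → go left; 37 < 52 → go left; 37 > 29 → go right; 37 < 39 → go left; 37 > 31 → go right. Place as right child of 31.
Insert 27: 27 < 92 → go left; 27 < 89 → go left; 27 < 52 → go left; 27 < 29 → go left; 27 > 14 → go right. Place as right child of 14.
Insert 25: 25 < 92 → go left; 25 < 89 → go left; 25 < 52 → go left; 25 < 29 → go left; 25 > 14 → go right; 25 < 27 → go left. Place as left child of 27.
Insert 20: 20 < 92 → go left; 20 < 89 → go left; 20 < 52 → go left; 20 < 29 → go left; 20 > 14 → go right; 20 < 27 → go left; 20 < 25 → go left. Place as left child of 25.
Insert 73: 73 < 92 → go left; 73 < 89 → go left; 73 > 52 → go right; 73 < 77 → go left; 73 < 74 → go left. Place as left child of 74.
Insert 13: 13 < 92 → go left; 13 < 89 → go left; 13 < 52 → go left; 13 < 29 → go left; 13 < 14 → go left. Place as left child of 14.
Insert 12: 12 < 92 → go left; 12 < 89 → go left; 12 < 52 → go left; 12 < 29 → go left; 12 < 14 → go left; 12 < 13 → go left. Place as left child of 13.

20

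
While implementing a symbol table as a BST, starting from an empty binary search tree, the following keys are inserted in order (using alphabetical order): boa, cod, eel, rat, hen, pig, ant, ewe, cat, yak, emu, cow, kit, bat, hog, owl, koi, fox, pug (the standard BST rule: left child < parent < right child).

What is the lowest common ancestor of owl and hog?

kit

Resulting structure (node: left, right):
  boa: L=ant, R=cod
  cod: L=cat, R=eel
  eel: L=cow, R=rat
  rat: L=hen, R=yak
  hen: L=ewe, R=pig
  pig: L=kit, R=pug
  ant: L=–, R=bat
  ewe: L=emu, R=fox
  cat: L=–, R=–
  yak: L=–, R=–
  emu: L=–, R=–
  cow: L=–, R=–
  kit: L=hog, R=owl
  bat: L=–, R=–
  hog: L=–, R=–
  owl: L=koi, R=–
  koi: L=–, R=–
  fox: L=–, R=–
  pug: L=–, R=–

Path to owl: boa → cod → eel → rat → hen → pig → kit → owl
Path to hog: boa → cod → eel → rat → hen → pig → kit → hog
The paths share a prefix ending at kit, then split left and right.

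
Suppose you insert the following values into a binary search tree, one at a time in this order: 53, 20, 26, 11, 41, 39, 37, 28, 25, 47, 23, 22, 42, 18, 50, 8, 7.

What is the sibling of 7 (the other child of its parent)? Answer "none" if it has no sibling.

none

Insert 53: tree is empty, so 53 becomes the root.
Insert 20: 20 < 53 → go left. Place as left child of 53.
Insert 26: 26 < 53 → go left; 26 > 20 → go right. Place as right child of 20.
Insert 11: 11 < 53 → go left; 11 < 20 → go left. Place as left child of 20.
Insert 41: 41 < 53 → go left; 41 > 20 → go right; 41 > 26 → go right. Place as right child of 26.
Insert 39: 39 < 53 → go left; 39 > 20 → go right; 39 > 26 → go right; 39 < 41 → go left. Place as left child of 41.
Insert 37: 37 < 53 → go left; 37 > 20 → go right; 37 > 26 → go right; 37 < 41 → go left; 37 < 39 → go left. Place as left child of 39.
Insert 28: 28 < 53 → go left; 28 > 20 → go right; 28 > 26 → go right; 28 < 41 → go left; 28 < 39 → go left; 28 < 37 → go left. Place as left child of 37.
Insert 25: 25 < 53 → go left; 25 > 20 → go right; 25 < 26 → go left. Place as left child of 26.
Insert 47: 47 < 53 → go left; 47 > 20 → go right; 47 > 26 → go right; 47 > 41 → go right. Place as right child of 41.
Insert 23: 23 < 53 → go left; 23 > 20 → go right; 23 < 26 → go left; 23 < 25 → go left. Place as left child of 25.
Insert 22: 22 < 53 → go left; 22 > 20 → go right; 22 < 26 → go left; 22 < 25 → go left; 22 < 23 → go left. Place as left child of 23.
Insert 42: 42 < 53 → go left; 42 > 20 → go right; 42 > 26 → go right; 42 > 41 → go right; 42 < 47 → go left. Place as left child of 47.
Insert 18: 18 < 53 → go left; 18 < 20 → go left; 18 > 11 → go right. Place as right child of 11.
Insert 50: 50 < 53 → go left; 50 > 20 → go right; 50 > 26 → go right; 50 > 41 → go right; 50 > 47 → go right. Place as right child of 47.
Insert 8: 8 < 53 → go left; 8 < 20 → go left; 8 < 11 → go left. Place as left child of 11.
Insert 7: 7 < 53 → go left; 7 < 20 → go left; 7 < 11 → go left; 7 < 8 → go left. Place as left child of 8.

7's parent is 8, which has only one child.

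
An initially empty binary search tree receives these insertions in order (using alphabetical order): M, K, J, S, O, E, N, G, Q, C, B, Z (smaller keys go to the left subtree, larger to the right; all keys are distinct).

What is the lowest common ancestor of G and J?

J

Insert M: tree is empty, so M becomes the root.
Insert K: K < M → go left. Place as left child of M.
Insert J: J < M → go left; J < K → go left. Place as left child of K.
Insert S: S > M → go right. Place as right child of M.
Insert O: O > M → go right; O < S → go left. Place as left child of S.
Insert E: E < M → go left; E < K → go left; E < J → go left. Place as left child of J.
Insert N: N > M → go right; N < S → go left; N < O → go left. Place as left child of O.
Insert G: G < M → go left; G < K → go left; G < J → go left; G > E → go right. Place as right child of E.
Insert Q: Q > M → go right; Q < S → go left; Q > O → go right. Place as right child of O.
Insert C: C < M → go left; C < K → go left; C < J → go left; C < E → go left. Place as left child of E.
Insert B: B < M → go left; B < K → go left; B < J → go left; B < E → go left; B < C → go left. Place as left child of C.
Insert Z: Z > M → go right; Z > S → go right. Place as right child of S.

Path to G: M → K → J → E → G
Path to J: M → K → J
J lies on both paths and is an ancestor of the other node.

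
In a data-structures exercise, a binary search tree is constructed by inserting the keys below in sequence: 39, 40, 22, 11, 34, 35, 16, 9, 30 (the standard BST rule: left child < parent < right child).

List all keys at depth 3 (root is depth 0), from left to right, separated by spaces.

39: root
40: right child of 39 (depth 1)
22: left child of 39 (depth 1)
11: left child of 22 (depth 2)
34: right child of 22 (depth 2)
35: right child of 34 (depth 3)
16: right child of 11 (depth 3)
9: left child of 11 (depth 3)
30: left child of 34 (depth 3)

9 16 30 35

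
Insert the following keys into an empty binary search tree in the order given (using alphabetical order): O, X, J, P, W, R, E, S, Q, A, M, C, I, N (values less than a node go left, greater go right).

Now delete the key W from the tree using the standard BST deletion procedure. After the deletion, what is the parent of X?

O

O: root
X: right child of O (depth 1)
J: left child of O (depth 1)
P: left child of X (depth 2)
W: right child of P (depth 3)
R: left child of W (depth 4)
E: left child of J (depth 2)
S: right child of R (depth 5)
Q: left child of R (depth 5)
A: left child of E (depth 3)
M: right child of J (depth 2)
C: right child of A (depth 4)
I: right child of E (depth 3)
N: right child of M (depth 3)

Delete W (at most one child — splice it out).
After deletion, X's parent is O.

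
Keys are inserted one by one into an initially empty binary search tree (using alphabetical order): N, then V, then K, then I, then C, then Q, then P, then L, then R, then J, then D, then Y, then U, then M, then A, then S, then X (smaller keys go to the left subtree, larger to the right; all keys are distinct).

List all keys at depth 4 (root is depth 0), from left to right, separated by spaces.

A D U

N: root
V: right child of N (depth 1)
K: left child of N (depth 1)
I: left child of K (depth 2)
C: left child of I (depth 3)
Q: left child of V (depth 2)
P: left child of Q (depth 3)
L: right child of K (depth 2)
R: right child of Q (depth 3)
J: right child of I (depth 3)
D: right child of C (depth 4)
Y: right child of V (depth 2)
U: right child of R (depth 4)
M: right child of L (depth 3)
A: left child of C (depth 4)
S: left child of U (depth 5)
X: left child of Y (depth 3)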